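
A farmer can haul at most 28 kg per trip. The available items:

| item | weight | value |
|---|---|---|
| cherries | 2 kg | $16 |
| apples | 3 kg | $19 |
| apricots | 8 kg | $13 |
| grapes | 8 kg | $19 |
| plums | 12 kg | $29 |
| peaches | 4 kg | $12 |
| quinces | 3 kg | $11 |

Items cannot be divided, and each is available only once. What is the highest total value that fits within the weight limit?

Check high-value combinations within 28 kg:
- cherries+apples+grapes+plums+quinces: weight 2+3+8+12+3=28, value 16+19+19+29+11=94
- cherries+apples+apricots+grapes+peaches+quinces: weight 2+3+8+8+4+3=28, value 16+19+13+19+12+11=90
- cherries+apples+apricots+plums+quinces: weight 2+3+8+12+3=28, value 16+19+13+29+11=88
Best: $94.

$94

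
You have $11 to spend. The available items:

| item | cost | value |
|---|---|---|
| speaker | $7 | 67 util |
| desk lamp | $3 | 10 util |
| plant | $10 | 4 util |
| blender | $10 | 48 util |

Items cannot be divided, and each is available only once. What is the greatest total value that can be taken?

This is a 0/1 knapsack; check combinations near the capacity.
- speaker+desk lamp: cost 7+3=10, value 67+10=77
- speaker: cost 7, value 67
- blender: cost 10, value 48
Best: 77 util.

77 util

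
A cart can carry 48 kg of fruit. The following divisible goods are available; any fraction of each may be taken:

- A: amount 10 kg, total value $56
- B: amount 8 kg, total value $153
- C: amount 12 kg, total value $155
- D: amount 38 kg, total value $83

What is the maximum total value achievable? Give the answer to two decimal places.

Take in order of value per unit:
- B (153/8 per unit): all 8 → value 153, running total 153.00
- C (155/12 per unit): all 12 → value 155, running total 308.00
- A (56/10 per unit): all 10 → value 56, running total 364.00
- D (83/38 per unit): 18 of 38 → value 18×83/38 = 39.3158, running total 403.32
Total 403.32.

403.32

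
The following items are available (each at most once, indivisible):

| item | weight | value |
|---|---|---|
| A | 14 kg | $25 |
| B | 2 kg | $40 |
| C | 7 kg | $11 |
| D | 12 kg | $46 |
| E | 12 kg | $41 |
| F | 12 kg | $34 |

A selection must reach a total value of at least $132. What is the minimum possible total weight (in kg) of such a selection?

33

Subsets with value ≥ 132, sorted by total weight:
- B+C+D+E: weight 33, value 138
- B+D+E+F: weight 38, value 161
Minimum weight: 33 kg.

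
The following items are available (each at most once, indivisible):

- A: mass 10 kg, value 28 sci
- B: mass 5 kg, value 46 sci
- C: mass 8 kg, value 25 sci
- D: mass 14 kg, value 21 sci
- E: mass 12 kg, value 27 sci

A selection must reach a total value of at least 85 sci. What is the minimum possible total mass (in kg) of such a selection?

Subsets with value ≥ 85, sorted by total mass:
- A+B+C: mass 23, value 99
- B+C+E: mass 25, value 98
- A+B+E: mass 27, value 101
Minimum mass: 23 kg.

23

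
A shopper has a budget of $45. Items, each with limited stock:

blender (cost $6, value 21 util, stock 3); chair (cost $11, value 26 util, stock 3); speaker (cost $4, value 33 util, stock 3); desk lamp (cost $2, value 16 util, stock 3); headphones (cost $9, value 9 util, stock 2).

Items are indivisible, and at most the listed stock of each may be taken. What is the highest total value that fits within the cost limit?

220 util

Best selections within cost 45 and stock limits:
- 3×blender + 1×chair + 3×speaker + 2×desk lamp: cost 45, value 220
- 3×blender + 3×speaker + 3×desk lamp + 1×headphones: cost 45, value 219
- 2×blender + 1×chair + 3×speaker + 3×desk lamp: cost 41, value 215
Best: 220 util.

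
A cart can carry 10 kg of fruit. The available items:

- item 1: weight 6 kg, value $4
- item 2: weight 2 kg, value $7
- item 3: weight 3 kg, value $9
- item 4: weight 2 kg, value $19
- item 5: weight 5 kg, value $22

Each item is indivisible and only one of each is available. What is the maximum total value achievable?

Check high-value combinations within 10 kg:
- item 3+item 4+item 5: weight 3+2+5=10, value 9+19+22=50
- item 2+item 4+item 5: weight 2+2+5=9, value 7+19+22=48
- item 4+item 5: weight 2+5=7, value 19+22=41
- item 2+item 3+item 5: weight 2+3+5=10, value 7+9+22=38
Best: $50.

$50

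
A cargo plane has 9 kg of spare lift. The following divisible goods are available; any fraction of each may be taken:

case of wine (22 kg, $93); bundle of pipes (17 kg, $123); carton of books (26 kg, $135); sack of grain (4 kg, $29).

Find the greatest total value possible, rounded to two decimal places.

Take in order of value per unit:
- sack of grain (29/4 per unit): all 4 → value 29, running total 29.00
- bundle of pipes (123/17 per unit): 5 of 17 → value 5×123/17 = 36.1765, running total 65.18
Total 65.18.

65.18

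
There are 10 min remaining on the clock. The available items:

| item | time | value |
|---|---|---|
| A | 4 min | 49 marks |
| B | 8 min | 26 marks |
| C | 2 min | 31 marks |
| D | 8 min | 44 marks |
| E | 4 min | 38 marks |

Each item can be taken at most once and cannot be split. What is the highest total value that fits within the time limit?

118 marks

Check high-value combinations within 10 min:
- A+C+E: time 4+2+4=10, value 49+31+38=118
- A+E: time 4+4=8, value 49+38=87
- A+C: time 4+2=6, value 49+31=80
- C+D: time 2+8=10, value 31+44=75
Best: 118 marks.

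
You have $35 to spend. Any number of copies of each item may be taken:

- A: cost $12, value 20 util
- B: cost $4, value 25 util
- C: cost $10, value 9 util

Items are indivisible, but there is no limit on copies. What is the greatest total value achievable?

Best value-per-unit is B at 25/4, and filling with it alone uses cost 8×4=32. No mix of the others beats 8×25 = 200.

200 util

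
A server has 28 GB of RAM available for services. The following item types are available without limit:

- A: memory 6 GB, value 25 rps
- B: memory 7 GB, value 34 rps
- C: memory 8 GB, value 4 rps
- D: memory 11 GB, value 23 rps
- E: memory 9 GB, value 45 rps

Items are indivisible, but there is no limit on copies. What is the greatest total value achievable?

Best value-per-unit is E at 45/9; filling with it alone gives 3×45 = 135.
Optimal mix: 4×B → memory 28, value 136.

136 rps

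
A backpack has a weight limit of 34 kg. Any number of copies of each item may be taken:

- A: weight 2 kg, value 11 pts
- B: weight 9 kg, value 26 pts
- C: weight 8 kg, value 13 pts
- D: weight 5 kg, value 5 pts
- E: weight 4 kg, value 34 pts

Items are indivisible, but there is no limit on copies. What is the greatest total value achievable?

283 pts

Best value-per-unit is E at 34/4; filling with it alone gives 8×34 = 272.
Optimal mix: 1×A + 8×E → weight 34, value 283.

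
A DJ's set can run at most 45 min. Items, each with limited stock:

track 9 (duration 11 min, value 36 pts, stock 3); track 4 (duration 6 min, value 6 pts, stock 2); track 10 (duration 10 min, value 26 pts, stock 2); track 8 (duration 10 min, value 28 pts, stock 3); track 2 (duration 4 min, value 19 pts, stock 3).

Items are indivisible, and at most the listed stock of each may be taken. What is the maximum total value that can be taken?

Top feasible selections:
- 3×track 9 + 3×track 2: duration 45, value 165
- 2×track 9 + 1×track 8 + 3×track 2: duration 44, value 157
- 2×track 9 + 1×track 10 + 3×track 2: duration 44, value 155
Best: 165 pts.

165 pts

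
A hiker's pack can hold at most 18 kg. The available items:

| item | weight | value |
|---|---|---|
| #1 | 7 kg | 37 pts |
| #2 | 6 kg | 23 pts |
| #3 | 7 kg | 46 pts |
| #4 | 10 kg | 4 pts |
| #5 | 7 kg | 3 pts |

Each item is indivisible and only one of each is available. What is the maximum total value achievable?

83 pts

Check high-value combinations within 18 kg:
- #1+#3: weight 7+7=14, value 37+46=83
- #2+#3: weight 6+7=13, value 23+46=69
- #1+#2: weight 7+6=13, value 37+23=60
- #3+#4: weight 7+10=17, value 46+4=50
- #3+#5: weight 7+7=14, value 46+3=49
Best: 83 pts.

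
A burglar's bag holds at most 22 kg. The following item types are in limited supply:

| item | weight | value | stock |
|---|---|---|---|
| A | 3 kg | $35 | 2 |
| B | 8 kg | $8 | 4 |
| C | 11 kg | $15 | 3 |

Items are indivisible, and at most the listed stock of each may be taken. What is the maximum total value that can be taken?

$86

Top feasible selections:
- 2×A + 2×B: weight 22, value 86
- 2×A + 1×C: weight 17, value 85
Best: $86.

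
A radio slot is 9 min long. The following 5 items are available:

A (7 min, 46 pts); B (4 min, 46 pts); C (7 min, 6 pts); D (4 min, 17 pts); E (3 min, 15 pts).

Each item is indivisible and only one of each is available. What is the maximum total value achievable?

Check high-value combinations within 9 min:
- B+D: duration 4+4=8, value 46+17=63
- B+E: duration 4+3=7, value 46+15=61
- B: duration 4, value 46
- A: duration 7, value 46
- D+E: duration 4+3=7, value 17+15=32
Best: 63 pts.

63 pts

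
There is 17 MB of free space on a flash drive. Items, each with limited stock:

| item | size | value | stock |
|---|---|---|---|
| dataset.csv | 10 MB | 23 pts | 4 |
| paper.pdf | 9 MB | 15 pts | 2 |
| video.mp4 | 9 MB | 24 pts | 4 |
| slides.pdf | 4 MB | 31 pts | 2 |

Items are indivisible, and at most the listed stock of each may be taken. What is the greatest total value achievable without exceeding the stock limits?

Top feasible selections:
- 1×video.mp4 + 2×slides.pdf: size 17, value 86
- 1×paper.pdf + 2×slides.pdf: size 17, value 77
Best: 86 pts.

86 pts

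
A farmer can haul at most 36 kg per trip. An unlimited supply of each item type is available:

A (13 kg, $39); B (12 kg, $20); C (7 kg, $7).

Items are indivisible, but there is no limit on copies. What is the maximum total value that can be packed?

$85

Best value-per-unit is A at 39/13; filling with it alone gives 2×39 = 78.
Optimal mix: 2×A + 1×C → weight 33, value 85.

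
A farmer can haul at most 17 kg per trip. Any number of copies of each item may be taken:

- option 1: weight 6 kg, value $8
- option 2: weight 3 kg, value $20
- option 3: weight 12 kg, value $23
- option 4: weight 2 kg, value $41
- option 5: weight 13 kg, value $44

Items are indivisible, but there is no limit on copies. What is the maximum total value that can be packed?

Best value-per-unit is option 4 at 41/2, and filling with it alone uses weight 8×2=16. No mix of the others beats 8×41 = 328.

$328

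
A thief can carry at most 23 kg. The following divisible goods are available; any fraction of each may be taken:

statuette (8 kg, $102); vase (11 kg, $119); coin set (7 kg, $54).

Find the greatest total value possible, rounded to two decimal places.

Take in order of value per unit:
- statuette (102/8 per unit): all 8 → value 102, running total 102.00
- vase (119/11 per unit): all 11 → value 119, running total 221.00
- coin set (54/7 per unit): 4 of 7 → value 4×54/7 = 30.8571, running total 251.86
Total 251.86.

251.86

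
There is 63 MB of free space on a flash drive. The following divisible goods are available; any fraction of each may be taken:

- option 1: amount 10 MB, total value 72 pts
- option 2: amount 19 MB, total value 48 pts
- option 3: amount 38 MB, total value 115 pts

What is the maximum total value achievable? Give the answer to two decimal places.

Take in order of value per unit:
- option 1 (72/10 per unit): all 10 → value 72, running total 72.00
- option 3 (115/38 per unit): all 38 → value 115, running total 187.00
- option 2 (48/19 per unit): 15 of 19 → value 15×48/19 = 37.8947, running total 224.89
Total 224.89.

224.89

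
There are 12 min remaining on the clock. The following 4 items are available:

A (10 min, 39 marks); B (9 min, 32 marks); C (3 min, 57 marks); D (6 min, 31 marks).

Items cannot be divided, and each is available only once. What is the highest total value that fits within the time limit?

Check high-value combinations within 12 min:
- B+C: time 9+3=12, value 32+57=89
- C+D: time 3+6=9, value 57+31=88
- C: time 3, value 57
- A: time 10, value 39
- B: time 9, value 32
Best: 89 marks.

89 marks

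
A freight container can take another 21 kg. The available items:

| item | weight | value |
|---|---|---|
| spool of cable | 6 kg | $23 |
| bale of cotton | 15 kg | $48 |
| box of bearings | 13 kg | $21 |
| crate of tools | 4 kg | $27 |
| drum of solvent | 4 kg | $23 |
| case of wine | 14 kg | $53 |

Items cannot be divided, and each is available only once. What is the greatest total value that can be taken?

Check high-value combinations within 21 kg:
- crate of tools+case of wine: weight 4+14=18, value 27+53=80
- drum of solvent+case of wine: weight 4+14=18, value 23+53=76
- spool of cable+case of wine: weight 6+14=20, value 23+53=76
- bale of cotton+crate of tools: weight 15+4=19, value 48+27=75
Best: $80.

$80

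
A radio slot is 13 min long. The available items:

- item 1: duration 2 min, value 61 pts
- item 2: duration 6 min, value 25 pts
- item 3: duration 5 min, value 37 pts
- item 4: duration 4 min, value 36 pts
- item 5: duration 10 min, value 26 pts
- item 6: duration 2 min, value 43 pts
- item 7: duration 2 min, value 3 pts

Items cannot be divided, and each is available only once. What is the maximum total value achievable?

Check high-value combinations within 13 min:
- item 1+item 3+item 4+item 6: duration 2+5+4+2=13, value 61+37+36+43=177
- item 1+item 3+item 6+item 7: duration 2+5+2+2=11, value 61+37+43+3=144
- item 1+item 4+item 6+item 7: duration 2+4+2+2=10, value 61+36+43+3=143
Best: 177 pts.

177 pts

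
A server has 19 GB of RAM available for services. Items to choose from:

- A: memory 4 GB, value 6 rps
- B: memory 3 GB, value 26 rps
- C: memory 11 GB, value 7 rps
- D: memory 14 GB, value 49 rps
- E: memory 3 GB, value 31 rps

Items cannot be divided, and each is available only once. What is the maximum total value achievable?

80 rps

Check high-value combinations within 19 GB:
- D+E: memory 14+3=17, value 49+31=80
- B+D: memory 3+14=17, value 26+49=75
- B+C+E: memory 3+11+3=17, value 26+7+31=64
Best: 80 rps.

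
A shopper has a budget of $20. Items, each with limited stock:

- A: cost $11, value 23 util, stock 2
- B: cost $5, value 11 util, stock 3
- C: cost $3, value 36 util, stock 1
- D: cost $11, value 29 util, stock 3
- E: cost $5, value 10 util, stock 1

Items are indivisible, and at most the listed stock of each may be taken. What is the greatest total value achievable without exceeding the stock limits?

Best selections within cost 20 and stock limits:
- 1×B + 1×C + 1×D: cost 19, value 76
- 1×C + 1×D + 1×E: cost 19, value 75
- 1×A + 1×B + 1×C: cost 19, value 70
Best: 76 util.

76 util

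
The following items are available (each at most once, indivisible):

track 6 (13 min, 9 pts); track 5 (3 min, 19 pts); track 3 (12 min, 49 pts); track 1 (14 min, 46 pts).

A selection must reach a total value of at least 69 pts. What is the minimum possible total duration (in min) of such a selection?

26

Subsets with value ≥ 69, sorted by total duration:
- track 3+track 1: duration 26, value 95
- track 6+track 5+track 3: duration 28, value 77
- track 5+track 3+track 1: duration 29, value 114
- track 6+track 5+track 1: duration 30, value 74
Minimum duration: 26 min.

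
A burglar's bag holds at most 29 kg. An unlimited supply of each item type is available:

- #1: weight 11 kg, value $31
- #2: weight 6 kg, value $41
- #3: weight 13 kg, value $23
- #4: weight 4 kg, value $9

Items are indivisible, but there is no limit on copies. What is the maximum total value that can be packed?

Best value-per-unit is #2 at 41/6; filling with it alone gives 4×41 = 164.
Optimal mix: 4×#2 + 1×#4 → weight 28, value 173.

$173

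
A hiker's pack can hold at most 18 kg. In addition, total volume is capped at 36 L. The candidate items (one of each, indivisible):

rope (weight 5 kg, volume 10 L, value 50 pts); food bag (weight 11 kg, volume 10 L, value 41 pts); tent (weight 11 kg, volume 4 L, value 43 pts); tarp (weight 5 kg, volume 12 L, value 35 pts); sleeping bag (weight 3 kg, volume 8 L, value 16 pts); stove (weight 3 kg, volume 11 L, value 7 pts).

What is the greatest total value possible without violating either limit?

Feasible sets respecting both limits:
- rope+tarp+sleeping bag: weight 13, volume 30, value 101
- rope+tent: weight 16, volume 14, value 93
- rope+tarp+stove: weight 13, volume 33, value 92
- rope+food bag: weight 16, volume 20, value 91
Best: 101 pts.

101 pts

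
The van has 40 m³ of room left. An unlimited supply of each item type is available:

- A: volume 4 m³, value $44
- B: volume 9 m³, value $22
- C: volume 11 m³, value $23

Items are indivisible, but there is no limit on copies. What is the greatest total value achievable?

Best value-per-unit is A at 44/4, and filling with it alone uses volume 10×4=40. No mix of the others beats 10×44 = 440.

$440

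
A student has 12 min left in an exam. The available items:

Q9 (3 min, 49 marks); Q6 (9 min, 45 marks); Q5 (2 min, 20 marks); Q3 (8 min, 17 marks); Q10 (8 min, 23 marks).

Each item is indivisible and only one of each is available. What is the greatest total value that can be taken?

Check high-value combinations within 12 min:
- Q9+Q6: time 3+9=12, value 49+45=94
- Q9+Q10: time 3+8=11, value 49+23=72
- Q9+Q5: time 3+2=5, value 49+20=69
Best: 94 marks.

94 marks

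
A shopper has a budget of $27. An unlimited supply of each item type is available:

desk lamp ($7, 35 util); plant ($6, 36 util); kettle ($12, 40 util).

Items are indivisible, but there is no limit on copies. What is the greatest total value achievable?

144 util

Best value-per-unit is plant at 36/6, and filling with it alone uses cost 4×6=24. No mix of the others beats 4×36 = 144.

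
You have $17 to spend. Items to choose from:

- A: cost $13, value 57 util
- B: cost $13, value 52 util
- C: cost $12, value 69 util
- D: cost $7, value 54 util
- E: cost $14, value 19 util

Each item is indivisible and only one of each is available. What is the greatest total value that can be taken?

This is a 0/1 knapsack; check combinations near the capacity.
- C: cost 12, value 69
- A: cost 13, value 57
- D: cost 7, value 54
- B: cost 13, value 52
- E: cost 14, value 19
Best: 69 util.

69 util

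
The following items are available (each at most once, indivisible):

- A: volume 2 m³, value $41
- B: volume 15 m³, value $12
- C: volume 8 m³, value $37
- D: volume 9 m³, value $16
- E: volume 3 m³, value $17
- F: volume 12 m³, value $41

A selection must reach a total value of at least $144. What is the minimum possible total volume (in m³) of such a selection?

Subsets with value ≥ 144, sorted by total volume:
- A+C+D+E+F: volume 34, value 152
- A+B+C+E+F: volume 40, value 148
- A+B+C+D+F: volume 46, value 147
Minimum volume: 34 m³.

34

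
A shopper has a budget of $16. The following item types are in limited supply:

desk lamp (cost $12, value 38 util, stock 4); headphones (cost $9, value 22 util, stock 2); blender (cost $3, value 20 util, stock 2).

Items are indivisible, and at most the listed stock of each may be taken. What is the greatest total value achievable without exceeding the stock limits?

62 util

Top feasible selections:
- 1×headphones + 2×blender: cost 15, value 62
- 1×desk lamp + 1×blender: cost 15, value 58
Best: 62 util.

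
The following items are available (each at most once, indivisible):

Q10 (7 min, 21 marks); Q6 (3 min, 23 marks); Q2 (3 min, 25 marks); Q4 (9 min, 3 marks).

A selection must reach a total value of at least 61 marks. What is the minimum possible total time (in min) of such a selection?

Subsets with value ≥ 61, sorted by total time:
- Q10+Q6+Q2: time 13, value 69
- Q10+Q6+Q2+Q4: time 22, value 72
Minimum time: 13 min.

13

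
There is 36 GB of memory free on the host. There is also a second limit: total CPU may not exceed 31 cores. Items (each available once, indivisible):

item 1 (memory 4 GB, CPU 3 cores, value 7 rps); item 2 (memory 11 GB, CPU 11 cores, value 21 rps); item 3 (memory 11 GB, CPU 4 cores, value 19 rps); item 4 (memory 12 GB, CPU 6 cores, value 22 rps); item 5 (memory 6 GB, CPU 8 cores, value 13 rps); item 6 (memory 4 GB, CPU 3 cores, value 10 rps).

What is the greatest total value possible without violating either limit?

Feasible sets respecting both limits:
- item 1+item 2+item 3+item 5+item 6: memory 36, CPU 29, value 70
- item 2+item 4+item 5+item 6: memory 33, CPU 28, value 66
- item 3+item 4+item 5+item 6: memory 33, CPU 21, value 64
- item 1+item 2+item 4+item 5: memory 33, CPU 28, value 63
Best: 70 rps.

70 rps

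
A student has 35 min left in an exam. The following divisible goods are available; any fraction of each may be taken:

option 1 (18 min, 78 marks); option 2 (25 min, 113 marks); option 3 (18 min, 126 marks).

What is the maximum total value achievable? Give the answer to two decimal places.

202.84

Take in order of value per unit:
- option 3 (126/18 per unit): all 18 → value 126, running total 126.00
- option 2 (113/25 per unit): 17 of 25 → value 17×113/25 = 76.8400, running total 202.84
Total 202.84.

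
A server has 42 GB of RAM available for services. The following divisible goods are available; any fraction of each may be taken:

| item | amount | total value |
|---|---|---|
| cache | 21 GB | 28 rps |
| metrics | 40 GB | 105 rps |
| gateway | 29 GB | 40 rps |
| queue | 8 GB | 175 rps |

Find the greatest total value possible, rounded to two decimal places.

Take in order of value per unit:
- queue (175/8 per unit): all 8 → value 175, running total 175.00
- metrics (105/40 per unit): 34 of 40 → value 34×105/40 = 89.2500, running total 264.25
Total 264.25.

264.25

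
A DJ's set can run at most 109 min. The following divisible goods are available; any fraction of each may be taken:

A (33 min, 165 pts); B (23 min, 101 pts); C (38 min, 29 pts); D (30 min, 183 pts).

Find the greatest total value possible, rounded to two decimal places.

Take in order of value per unit:
- D (183/30 per unit): all 30 → value 183, running total 183.00
- A (165/33 per unit): all 33 → value 165, running total 348.00
- B (101/23 per unit): all 23 → value 101, running total 449.00
- C (29/38 per unit): 23 of 38 → value 23×29/38 = 17.5526, running total 466.55
Total 466.55.

466.55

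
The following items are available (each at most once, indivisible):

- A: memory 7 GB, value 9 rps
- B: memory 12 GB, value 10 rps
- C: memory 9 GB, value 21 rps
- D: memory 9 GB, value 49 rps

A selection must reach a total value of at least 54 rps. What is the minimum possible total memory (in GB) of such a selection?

Subsets with value ≥ 54, sorted by total memory:
- A+D: memory 16, value 58
- C+D: memory 18, value 70
Minimum memory: 16 GB.

16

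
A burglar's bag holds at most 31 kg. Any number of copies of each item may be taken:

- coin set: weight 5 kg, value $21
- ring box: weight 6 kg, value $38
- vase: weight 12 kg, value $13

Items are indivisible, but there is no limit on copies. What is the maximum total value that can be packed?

Best value-per-unit is ring box at 38/6, and filling with it alone uses weight 5×6=30. No mix of the others beats 5×38 = 190.

$190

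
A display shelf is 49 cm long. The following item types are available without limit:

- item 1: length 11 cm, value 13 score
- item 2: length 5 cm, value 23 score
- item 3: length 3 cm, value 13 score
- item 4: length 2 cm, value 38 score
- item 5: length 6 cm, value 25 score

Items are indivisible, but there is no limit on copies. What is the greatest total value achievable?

912 score

Best value-per-unit is item 4 at 38/2, and filling with it alone uses length 24×2=48. No mix of the others beats 24×38 = 912.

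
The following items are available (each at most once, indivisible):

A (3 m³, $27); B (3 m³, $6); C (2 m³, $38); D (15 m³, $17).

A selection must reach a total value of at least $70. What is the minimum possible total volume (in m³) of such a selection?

Subsets with value ≥ 70, sorted by total volume:
- A+B+C: volume 8, value 71
- A+C+D: volume 20, value 82
- A+B+C+D: volume 23, value 88
Minimum volume: 8 m³.

8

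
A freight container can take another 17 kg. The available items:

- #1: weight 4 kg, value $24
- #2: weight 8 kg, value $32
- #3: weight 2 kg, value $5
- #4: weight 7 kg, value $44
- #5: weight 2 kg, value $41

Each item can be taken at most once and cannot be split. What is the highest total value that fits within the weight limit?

$117

Check high-value combinations within 17 kg:
- #2+#4+#5: weight 8+7+2=17, value 32+44+41=117
- #1+#3+#4+#5: weight 4+2+7+2=15, value 24+5+44+41=114
- #1+#4+#5: weight 4+7+2=13, value 24+44+41=109
Best: $117.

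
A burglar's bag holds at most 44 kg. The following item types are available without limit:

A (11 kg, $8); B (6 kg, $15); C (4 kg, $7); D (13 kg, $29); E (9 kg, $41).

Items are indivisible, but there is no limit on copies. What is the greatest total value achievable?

Best value-per-unit is E at 41/9; filling with it alone gives 4×41 = 164.
Optimal mix: 1×B + 4×E → weight 42, value 179.

$179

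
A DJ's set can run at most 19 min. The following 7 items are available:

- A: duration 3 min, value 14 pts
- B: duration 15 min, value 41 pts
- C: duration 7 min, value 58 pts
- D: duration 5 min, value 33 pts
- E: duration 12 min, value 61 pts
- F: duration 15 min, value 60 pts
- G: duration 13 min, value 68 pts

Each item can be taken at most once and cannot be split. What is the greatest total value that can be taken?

119 pts

Check high-value combinations within 19 min:
- C+E: duration 7+12=19, value 58+61=119
- A+C+D: duration 3+7+5=15, value 14+58+33=105
- D+G: duration 5+13=18, value 33+68=101
Best: 119 pts.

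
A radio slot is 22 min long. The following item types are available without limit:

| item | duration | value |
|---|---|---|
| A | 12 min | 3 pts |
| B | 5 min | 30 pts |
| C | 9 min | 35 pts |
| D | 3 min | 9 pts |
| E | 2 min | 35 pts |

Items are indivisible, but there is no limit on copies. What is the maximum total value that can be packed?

Best value-per-unit is E at 35/2, and filling with it alone uses duration 11×2=22. No mix of the others beats 11×35 = 385.

385 pts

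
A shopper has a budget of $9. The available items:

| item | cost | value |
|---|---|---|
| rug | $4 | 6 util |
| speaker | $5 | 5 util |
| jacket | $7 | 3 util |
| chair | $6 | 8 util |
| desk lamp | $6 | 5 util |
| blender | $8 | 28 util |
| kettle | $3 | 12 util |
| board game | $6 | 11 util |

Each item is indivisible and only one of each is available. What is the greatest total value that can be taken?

28 util

Check high-value combinations within $9:
- blender: cost 8, value 28
- kettle+board game: cost 3+6=9, value 12+11=23
- chair+kettle: cost 6+3=9, value 8+12=20
- rug+kettle: cost 4+3=7, value 6+12=18
- speaker+kettle: cost 5+3=8, value 5+12=17
Best: 28 util.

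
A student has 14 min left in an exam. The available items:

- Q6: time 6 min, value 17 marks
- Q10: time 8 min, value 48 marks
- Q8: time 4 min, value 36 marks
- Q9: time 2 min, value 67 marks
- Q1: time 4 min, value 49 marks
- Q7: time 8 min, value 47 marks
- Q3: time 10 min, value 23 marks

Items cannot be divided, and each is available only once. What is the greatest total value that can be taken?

164 marks

Check high-value combinations within 14 min:
- Q10+Q9+Q1: time 8+2+4=14, value 48+67+49=164
- Q9+Q1+Q7: time 2+4+8=14, value 67+49+47=163
- Q8+Q9+Q1: time 4+2+4=10, value 36+67+49=152
- Q10+Q8+Q9: time 8+4+2=14, value 48+36+67=151
Best: 164 marks.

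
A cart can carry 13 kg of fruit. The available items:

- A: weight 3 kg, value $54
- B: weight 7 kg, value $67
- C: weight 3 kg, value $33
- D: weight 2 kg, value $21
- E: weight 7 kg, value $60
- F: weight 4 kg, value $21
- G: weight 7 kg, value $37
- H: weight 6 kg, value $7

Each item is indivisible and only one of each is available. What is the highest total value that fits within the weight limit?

$154

This is a 0/1 knapsack; check combinations near the capacity.
- A+B+C: weight 3+7+3=13, value 54+67+33=154
- A+C+E: weight 3+3+7=13, value 54+33+60=147
- A+B+D: weight 3+7+2=12, value 54+67+21=142
- A+D+E: weight 3+2+7=12, value 54+21+60=135
Best: $154.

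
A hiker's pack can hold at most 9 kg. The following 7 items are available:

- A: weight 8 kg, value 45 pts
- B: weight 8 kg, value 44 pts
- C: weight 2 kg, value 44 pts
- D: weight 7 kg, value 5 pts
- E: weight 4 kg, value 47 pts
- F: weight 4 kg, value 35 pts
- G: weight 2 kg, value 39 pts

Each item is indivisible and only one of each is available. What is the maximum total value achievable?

130 pts

Check high-value combinations within 9 kg:
- C+E+G: weight 2+4+2=8, value 44+47+39=130
- C+F+G: weight 2+4+2=8, value 44+35+39=118
- C+E: weight 2+4=6, value 44+47=91
- E+G: weight 4+2=6, value 47+39=86
Best: 130 pts.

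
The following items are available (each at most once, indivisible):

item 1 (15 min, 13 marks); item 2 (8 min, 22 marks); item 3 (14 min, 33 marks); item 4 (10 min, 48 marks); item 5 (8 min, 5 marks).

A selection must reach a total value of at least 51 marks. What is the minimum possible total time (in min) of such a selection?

Subsets with value ≥ 51, sorted by total time:
- item 2+item 4: time 18, value 70
- item 4+item 5: time 18, value 53
- item 2+item 3: time 22, value 55
- item 3+item 4: time 24, value 81
Minimum time: 18 min.

18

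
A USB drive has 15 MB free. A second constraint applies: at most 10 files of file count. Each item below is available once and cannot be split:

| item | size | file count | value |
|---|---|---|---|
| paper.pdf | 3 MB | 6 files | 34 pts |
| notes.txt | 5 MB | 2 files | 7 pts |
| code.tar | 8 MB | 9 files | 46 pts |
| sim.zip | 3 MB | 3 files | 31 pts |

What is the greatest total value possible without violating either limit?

Feasible sets respecting both limits:
- paper.pdf+sim.zip: size 6, file count 9, value 65
- code.tar: size 8, file count 9, value 46
- paper.pdf+notes.txt: size 8, file count 8, value 41
- notes.txt+sim.zip: size 8, file count 5, value 38
Best: 65 pts.

65 pts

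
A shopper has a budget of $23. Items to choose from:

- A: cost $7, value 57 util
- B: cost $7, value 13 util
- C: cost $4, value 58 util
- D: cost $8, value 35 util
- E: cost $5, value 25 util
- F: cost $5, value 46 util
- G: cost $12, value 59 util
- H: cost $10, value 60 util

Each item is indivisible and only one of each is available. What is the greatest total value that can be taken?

186 util

Check high-value combinations within $23:
- A+C+E+F: cost 7+4+5+5=21, value 57+58+25+46=186
- A+C+H: cost 7+4+10=21, value 57+58+60=175
- A+B+C+F: cost 7+7+4+5=23, value 57+13+58+46=174
- A+C+G: cost 7+4+12=23, value 57+58+59=174
- C+F+H: cost 4+5+10=19, value 58+46+60=164
Best: 186 util.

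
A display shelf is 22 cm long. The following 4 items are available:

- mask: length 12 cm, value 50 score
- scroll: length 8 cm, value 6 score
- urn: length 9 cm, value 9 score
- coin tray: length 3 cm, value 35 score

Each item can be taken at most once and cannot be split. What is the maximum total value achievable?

Check high-value combinations within 22 cm:
- mask+coin tray: length 12+3=15, value 50+35=85
- mask+urn: length 12+9=21, value 50+9=59
- mask+scroll: length 12+8=20, value 50+6=56
Best: 85 score.

85 score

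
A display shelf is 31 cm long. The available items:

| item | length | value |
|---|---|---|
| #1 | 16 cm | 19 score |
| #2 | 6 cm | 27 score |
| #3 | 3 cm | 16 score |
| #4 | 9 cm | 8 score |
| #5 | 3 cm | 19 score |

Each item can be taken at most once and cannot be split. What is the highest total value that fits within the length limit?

This is a 0/1 knapsack; check combinations near the capacity.
- #1+#2+#3+#5: length 16+6+3+3=28, value 19+27+16+19=81
- #2+#3+#4+#5: length 6+3+9+3=21, value 27+16+8+19=70
- #1+#2+#5: length 16+6+3=25, value 19+27+19=65
Best: 81 score.

81 score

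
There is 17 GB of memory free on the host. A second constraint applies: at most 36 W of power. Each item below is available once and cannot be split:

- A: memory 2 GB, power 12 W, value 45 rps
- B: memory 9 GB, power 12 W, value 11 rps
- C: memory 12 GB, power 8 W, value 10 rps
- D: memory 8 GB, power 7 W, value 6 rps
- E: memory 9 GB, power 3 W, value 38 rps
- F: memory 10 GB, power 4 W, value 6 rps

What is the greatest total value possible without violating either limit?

83 rps

Feasible sets respecting both limits:
- A+E: memory 11, power 15, value 83
- A+B: memory 11, power 24, value 56
- A+C: memory 14, power 20, value 55
Best: 83 rps.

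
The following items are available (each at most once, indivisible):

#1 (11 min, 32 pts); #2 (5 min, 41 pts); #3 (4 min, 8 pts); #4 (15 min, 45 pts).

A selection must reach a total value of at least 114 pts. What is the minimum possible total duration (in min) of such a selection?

31

Subsets with value ≥ 114, sorted by total duration:
- #1+#2+#4: duration 31, value 118
- #1+#2+#3+#4: duration 35, value 126
Minimum duration: 31 min.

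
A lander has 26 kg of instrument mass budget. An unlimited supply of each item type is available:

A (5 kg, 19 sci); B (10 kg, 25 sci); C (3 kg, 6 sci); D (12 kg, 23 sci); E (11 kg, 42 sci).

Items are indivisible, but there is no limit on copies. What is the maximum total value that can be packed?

99 sci

Best value-per-unit is E at 42/11; filling with it alone gives 2×42 = 84.
Optimal mix: 3×A + 1×E → mass 26, value 99.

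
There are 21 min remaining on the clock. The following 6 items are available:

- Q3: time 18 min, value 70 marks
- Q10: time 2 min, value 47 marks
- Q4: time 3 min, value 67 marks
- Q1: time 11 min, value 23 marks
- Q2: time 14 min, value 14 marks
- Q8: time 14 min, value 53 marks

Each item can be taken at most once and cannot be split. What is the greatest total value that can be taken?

167 marks

Check high-value combinations within 21 min:
- Q10+Q4+Q8: time 2+3+14=19, value 47+67+53=167
- Q10+Q4+Q1: time 2+3+11=16, value 47+67+23=137
- Q3+Q4: time 18+3=21, value 70+67=137
- Q10+Q4+Q2: time 2+3+14=19, value 47+67+14=128
Best: 167 marks.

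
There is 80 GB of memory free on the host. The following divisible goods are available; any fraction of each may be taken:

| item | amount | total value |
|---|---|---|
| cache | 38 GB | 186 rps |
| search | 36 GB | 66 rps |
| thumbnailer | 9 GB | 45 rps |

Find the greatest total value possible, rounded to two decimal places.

291.50

Take in order of value per unit:
- thumbnailer (45/9 per unit): all 9 → value 45, running total 45.00
- cache (186/38 per unit): all 38 → value 186, running total 231.00
- search (66/36 per unit): 33 of 36 → value 33×66/36 = 60.5000, running total 291.50
Total 291.50.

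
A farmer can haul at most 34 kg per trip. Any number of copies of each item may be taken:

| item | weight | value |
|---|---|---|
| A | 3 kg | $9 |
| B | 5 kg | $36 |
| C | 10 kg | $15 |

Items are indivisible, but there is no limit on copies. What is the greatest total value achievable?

Best value-per-unit is B at 36/5; filling with it alone gives 6×36 = 216.
Optimal mix: 1×A + 6×B → weight 33, value 225.

$225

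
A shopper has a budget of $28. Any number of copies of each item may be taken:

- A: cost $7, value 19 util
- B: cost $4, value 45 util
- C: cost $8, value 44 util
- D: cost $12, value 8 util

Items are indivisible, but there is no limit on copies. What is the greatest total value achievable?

Best value-per-unit is B at 45/4, and filling with it alone uses cost 7×4=28. No mix of the others beats 7×45 = 315.

315 util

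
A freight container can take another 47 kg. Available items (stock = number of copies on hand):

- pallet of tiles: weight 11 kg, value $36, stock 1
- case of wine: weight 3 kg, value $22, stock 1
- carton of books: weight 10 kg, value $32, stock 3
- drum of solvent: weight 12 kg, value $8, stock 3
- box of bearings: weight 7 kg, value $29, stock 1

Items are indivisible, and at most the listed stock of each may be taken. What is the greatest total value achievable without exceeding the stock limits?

$154

Top feasible selections:
- 1×pallet of tiles + 1×case of wine + 3×carton of books: weight 44, value 154
- 1×pallet of tiles + 1×case of wine + 2×carton of books + 1×box of bearings: weight 41, value 151
Best: $154.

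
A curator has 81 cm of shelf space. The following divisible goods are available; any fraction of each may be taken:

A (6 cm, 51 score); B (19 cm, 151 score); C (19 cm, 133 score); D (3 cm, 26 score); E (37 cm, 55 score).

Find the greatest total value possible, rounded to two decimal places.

411.54

Take in order of value per unit:
- D (26/3 per unit): all 3 → value 26, running total 26.00
- A (51/6 per unit): all 6 → value 51, running total 77.00
- B (151/19 per unit): all 19 → value 151, running total 228.00
- C (133/19 per unit): all 19 → value 133, running total 361.00
- E (55/37 per unit): 34 of 37 → value 34×55/37 = 50.5405, running total 411.54
Total 411.54.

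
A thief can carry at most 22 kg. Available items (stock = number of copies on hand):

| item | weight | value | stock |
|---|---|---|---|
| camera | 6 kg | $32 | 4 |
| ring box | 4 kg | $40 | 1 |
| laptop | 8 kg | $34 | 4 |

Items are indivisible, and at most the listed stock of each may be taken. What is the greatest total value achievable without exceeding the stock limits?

$136

Best selections within weight 22 and stock limits:
- 3×camera + 1×ring box: weight 22, value 136
- 1×ring box + 2×laptop: weight 20, value 108
- 1×camera + 1×ring box + 1×laptop: weight 18, value 106
- 2×camera + 1×ring box: weight 16, value 104
Best: $136.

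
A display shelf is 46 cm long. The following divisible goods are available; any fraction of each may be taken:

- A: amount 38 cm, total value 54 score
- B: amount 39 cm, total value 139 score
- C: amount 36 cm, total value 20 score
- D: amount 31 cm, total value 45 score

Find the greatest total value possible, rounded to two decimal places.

Take in order of value per unit:
- B (139/39 per unit): all 39 → value 139, running total 139.00
- D (45/31 per unit): 7 of 31 → value 7×45/31 = 10.1613, running total 149.16
Total 149.16.

149.16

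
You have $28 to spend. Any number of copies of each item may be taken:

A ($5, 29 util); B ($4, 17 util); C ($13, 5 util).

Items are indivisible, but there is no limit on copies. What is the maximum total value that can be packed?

Best value-per-unit is A at 29/5; filling with it alone gives 5×29 = 145.
Optimal mix: 4×A + 2×B → cost 28, value 150.

150 util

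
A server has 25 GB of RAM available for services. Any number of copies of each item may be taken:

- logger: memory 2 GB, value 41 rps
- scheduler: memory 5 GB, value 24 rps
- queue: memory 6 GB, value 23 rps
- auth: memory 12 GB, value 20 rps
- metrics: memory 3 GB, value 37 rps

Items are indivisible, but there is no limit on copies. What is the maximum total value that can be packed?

492 rps

Best value-per-unit is logger at 41/2, and filling with it alone uses memory 12×2=24. No mix of the others beats 12×41 = 492.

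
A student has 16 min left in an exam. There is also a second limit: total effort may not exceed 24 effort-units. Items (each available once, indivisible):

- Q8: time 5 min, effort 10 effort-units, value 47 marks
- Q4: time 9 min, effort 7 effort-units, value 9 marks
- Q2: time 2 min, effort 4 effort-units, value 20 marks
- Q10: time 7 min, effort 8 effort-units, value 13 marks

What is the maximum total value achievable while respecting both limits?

80 marks

Feasible sets respecting both limits:
- Q8+Q2+Q10: time 14, effort 22, value 80
- Q8+Q4+Q2: time 16, effort 21, value 76
- Q8+Q2: time 7, effort 14, value 67
Best: 80 marks.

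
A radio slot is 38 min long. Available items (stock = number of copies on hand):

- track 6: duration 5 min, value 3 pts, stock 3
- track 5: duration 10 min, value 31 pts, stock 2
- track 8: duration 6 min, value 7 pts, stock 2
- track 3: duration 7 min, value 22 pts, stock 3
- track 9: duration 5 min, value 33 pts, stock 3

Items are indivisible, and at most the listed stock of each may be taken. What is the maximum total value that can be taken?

165 pts

Top feasible selections:
- 3×track 3 + 3×track 9: duration 36, value 165
- 2×track 5 + 3×track 9: duration 35, value 161
- 1×track 5 + 1×track 8 + 1×track 3 + 3×track 9: duration 38, value 159
- 1×track 6 + 1×track 5 + 1×track 3 + 3×track 9: duration 37, value 155
Best: 165 pts.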